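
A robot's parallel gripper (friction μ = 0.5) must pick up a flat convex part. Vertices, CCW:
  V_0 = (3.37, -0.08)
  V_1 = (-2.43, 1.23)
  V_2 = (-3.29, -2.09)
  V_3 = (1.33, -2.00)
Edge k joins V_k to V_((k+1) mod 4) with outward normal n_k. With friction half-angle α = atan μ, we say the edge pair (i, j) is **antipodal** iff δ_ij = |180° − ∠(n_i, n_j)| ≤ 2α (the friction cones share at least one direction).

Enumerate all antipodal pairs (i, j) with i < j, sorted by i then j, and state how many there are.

α = atan 0.5 = 26.57°;  2α = 53.13°
n_0 = (+0.2203, +0.9754)
n_1 = (-0.9680, +0.2508)
n_2 = (+0.0195, -0.9998)
n_3 = (+0.6854, -0.7282)
  (0,1): δ = 91.80°  ·
  (0,2): δ = 13.84°  ✓
  (0,3): δ = 55.99°  ·
  (1,2): δ = 74.36°  ·
  (1,3): δ = 32.21°  ✓
  (2,3): δ = 137.85°  ·
antipodal pairs: 2

count = 2; pairs: (0,2), (1,3)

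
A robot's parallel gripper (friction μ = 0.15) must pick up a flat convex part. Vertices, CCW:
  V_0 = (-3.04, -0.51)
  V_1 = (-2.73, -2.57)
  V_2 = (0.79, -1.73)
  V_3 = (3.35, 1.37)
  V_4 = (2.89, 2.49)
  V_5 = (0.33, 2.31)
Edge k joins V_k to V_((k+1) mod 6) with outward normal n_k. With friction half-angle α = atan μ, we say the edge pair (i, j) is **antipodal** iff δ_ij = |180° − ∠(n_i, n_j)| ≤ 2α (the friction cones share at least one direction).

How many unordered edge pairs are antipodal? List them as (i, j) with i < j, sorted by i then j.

count = 3; pairs: (0,3), (1,4), (2,5)

α = atan 0.15 = 8.53°;  2α = 17.06°
n_0 = (-0.9889, -0.1488)
n_1 = (+0.2321, -0.9727)
n_2 = (+0.7711, -0.6368)
n_3 = (+0.9250, +0.3799)
n_4 = (-0.0701, +0.9975)
n_5 = (-0.6417, +0.7669)
  (0,1): δ = 85.14°  ·
  (0,2): δ = 48.11°  ·
  (0,3): δ = 13.77°  ✓
  (0,4): δ = 85.46°  ·
  (0,5): δ = 121.36°  ·
  (1,2): δ = 142.97°  ·
  (1,3): δ = 81.09°  ·
  (1,4): δ = 9.40°  ✓
  (1,5): δ = 26.50°  ·
  (2,3): δ = 118.12°  ·
  (2,4): δ = 46.43°  ·
  (2,5): δ = 10.53°  ✓
  (3,4): δ = 108.31°  ·
  (3,5): δ = 72.41°  ·
  (4,5): δ = 144.10°  ·
antipodal pairs: 3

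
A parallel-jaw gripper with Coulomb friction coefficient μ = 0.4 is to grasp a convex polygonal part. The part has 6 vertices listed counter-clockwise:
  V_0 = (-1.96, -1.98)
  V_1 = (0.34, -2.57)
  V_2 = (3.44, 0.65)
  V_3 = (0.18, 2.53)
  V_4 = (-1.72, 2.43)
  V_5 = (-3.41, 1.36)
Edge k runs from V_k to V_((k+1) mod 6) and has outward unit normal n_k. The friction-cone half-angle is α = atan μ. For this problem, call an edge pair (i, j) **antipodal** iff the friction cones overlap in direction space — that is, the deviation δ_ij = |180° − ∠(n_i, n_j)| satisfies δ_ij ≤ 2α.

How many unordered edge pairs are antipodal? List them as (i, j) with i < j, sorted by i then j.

count = 5; pairs: (0,2), (0,3), (1,3), (1,4), (2,5)

α = atan 0.4 = 21.80°;  2α = 43.60°
n_0 = (-0.2485, -0.9686)
n_1 = (+0.7204, -0.6936)
n_2 = (+0.4996, +0.8663)
n_3 = (-0.0526, +0.9986)
n_4 = (-0.5349, +0.8449)
n_5 = (-0.9173, -0.3982)
  (0,1): δ = 119.52°  ·
  (0,2): δ = 15.58°  ✓
  (0,3): δ = 17.40°  ✓
  (0,4): δ = 46.73°  ·
  (0,5): δ = 127.85°  ·
  (1,2): δ = 76.06°  ·
  (1,3): δ = 43.07°  ✓
  (1,4): δ = 13.75°  ✓
  (1,5): δ = 67.38°  ·
  (2,3): δ = 147.02°  ·
  (2,4): δ = 117.69°  ·
  (2,5): δ = 36.56°  ✓
  (3,4): δ = 150.67°  ·
  (3,5): δ = 69.55°  ·
  (4,5): δ = 98.87°  ·
antipodal pairs: 5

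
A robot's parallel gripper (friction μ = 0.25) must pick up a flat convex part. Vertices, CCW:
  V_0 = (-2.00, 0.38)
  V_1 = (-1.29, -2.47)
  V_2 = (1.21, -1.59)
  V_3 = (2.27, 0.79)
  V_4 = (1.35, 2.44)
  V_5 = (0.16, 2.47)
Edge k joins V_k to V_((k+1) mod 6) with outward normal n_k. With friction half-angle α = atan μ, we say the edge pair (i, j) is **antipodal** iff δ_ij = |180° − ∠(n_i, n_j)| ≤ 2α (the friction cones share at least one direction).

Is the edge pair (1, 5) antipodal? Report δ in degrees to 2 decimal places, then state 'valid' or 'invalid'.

α = atan 0.25 = 14.04°;  2α = 28.07°
edge 1: e_1 = (+2.50, +0.88);  n_1 = (+0.3320, -0.9433)
edge 5: e_5 = (-2.16, -2.09);  n_5 = (-0.6954, +0.7187)
∠(n_1, n_5) = 155.34°
δ = |180° − 155.34°| = 24.66°
24.66° ≤ 2α = 28.07°  →  valid

δ = 24.66°, valid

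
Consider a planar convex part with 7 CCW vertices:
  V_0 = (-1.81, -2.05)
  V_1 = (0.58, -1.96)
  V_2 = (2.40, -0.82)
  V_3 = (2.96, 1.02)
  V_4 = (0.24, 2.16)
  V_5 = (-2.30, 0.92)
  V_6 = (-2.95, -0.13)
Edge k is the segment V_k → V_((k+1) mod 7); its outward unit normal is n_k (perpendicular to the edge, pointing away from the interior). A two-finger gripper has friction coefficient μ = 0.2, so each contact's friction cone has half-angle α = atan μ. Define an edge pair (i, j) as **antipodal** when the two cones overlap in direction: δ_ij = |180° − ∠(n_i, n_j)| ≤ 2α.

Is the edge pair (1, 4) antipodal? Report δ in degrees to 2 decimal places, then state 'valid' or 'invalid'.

δ = 6.04°, valid

α = atan 0.2 = 11.31°;  2α = 22.62°
edge 1: e_1 = (+1.82, +1.14);  n_1 = (+0.5308, -0.8475)
edge 4: e_4 = (-2.54, -1.24);  n_4 = (-0.4387, +0.8986)
∠(n_1, n_4) = 173.96°
δ = |180° − 173.96°| = 6.04°
6.04° ≤ 2α = 22.62°  →  valid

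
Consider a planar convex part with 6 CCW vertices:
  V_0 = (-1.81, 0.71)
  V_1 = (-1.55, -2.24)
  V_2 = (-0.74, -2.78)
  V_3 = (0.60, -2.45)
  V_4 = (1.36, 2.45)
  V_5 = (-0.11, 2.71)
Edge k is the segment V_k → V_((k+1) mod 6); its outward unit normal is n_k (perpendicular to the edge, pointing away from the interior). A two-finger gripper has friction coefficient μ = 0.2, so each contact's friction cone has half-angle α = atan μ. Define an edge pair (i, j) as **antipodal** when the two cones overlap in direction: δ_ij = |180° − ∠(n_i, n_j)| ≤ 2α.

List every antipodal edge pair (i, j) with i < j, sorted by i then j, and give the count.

α = atan 0.2 = 11.31°;  2α = 22.62°
n_0 = (-0.9961, -0.0878)
n_1 = (-0.5547, -0.8321)
n_2 = (+0.2391, -0.9710)
n_3 = (+0.9882, -0.1533)
n_4 = (+0.1742, +0.9847)
n_5 = (-0.7619, +0.6476)
  (0,1): δ = 128.73°  ·
  (0,2): δ = 81.20°  ·
  (0,3): δ = 13.85°  ✓
  (0,4): δ = 74.93°  ·
  (0,5): δ = 134.60°  ·
  (1,2): δ = 132.48°  ·
  (1,3): δ = 65.13°  ·
  (1,4): δ = 23.66°  ·
  (1,5): δ = 83.33°  ·
  (2,3): δ = 112.65°  ·
  (2,4): δ = 23.87°  ·
  (2,5): δ = 35.80°  ·
  (3,4): δ = 91.21°  ·
  (3,5): δ = 31.55°  ·
  (4,5): δ = 120.33°  ·
antipodal pairs: 1

count = 1; pairs: (0,3)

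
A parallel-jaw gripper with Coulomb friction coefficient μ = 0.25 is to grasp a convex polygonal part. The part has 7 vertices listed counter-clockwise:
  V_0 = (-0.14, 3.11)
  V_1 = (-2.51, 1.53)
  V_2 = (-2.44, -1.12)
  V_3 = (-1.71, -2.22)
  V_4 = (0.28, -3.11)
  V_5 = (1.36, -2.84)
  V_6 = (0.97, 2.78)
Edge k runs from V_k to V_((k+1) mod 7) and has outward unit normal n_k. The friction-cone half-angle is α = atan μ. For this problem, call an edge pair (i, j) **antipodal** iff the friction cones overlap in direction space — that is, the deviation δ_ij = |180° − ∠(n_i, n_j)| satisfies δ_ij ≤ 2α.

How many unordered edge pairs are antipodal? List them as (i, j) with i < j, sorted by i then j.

α = atan 0.25 = 14.04°;  2α = 28.07°
n_0 = (-0.5547, +0.8321)
n_1 = (-0.9997, -0.0264)
n_2 = (-0.8332, -0.5530)
n_3 = (-0.4083, -0.9129)
n_4 = (+0.2425, -0.9701)
n_5 = (+0.9976, +0.0692)
n_6 = (+0.2850, +0.9585)
  (0,1): δ = 122.18°  ·
  (0,2): δ = 90.12°  ·
  (0,3): δ = 57.79°  ·
  (0,4): δ = 19.65°  ✓
  (0,5): δ = 60.28°  ·
  (0,6): δ = 129.75°  ·
  (1,2): δ = 147.94°  ·
  (1,3): δ = 115.61°  ·
  (1,4): δ = 77.48°  ·
  (1,5): δ = 2.46°  ✓
  (1,6): δ = 71.93°  ·
  (2,3): δ = 147.67°  ·
  (2,4): δ = 109.53°  ·
  (2,5): δ = 29.60°  ·
  (2,6): δ = 39.87°  ·
  (3,4): δ = 141.87°  ·
  (3,5): δ = 61.93°  ·
  (3,6): δ = 7.54°  ✓
  (4,5): δ = 100.07°  ·
  (4,6): δ = 30.59°  ·
  (5,6): δ = 110.53°  ·
antipodal pairs: 3

count = 3; pairs: (0,4), (1,5), (3,6)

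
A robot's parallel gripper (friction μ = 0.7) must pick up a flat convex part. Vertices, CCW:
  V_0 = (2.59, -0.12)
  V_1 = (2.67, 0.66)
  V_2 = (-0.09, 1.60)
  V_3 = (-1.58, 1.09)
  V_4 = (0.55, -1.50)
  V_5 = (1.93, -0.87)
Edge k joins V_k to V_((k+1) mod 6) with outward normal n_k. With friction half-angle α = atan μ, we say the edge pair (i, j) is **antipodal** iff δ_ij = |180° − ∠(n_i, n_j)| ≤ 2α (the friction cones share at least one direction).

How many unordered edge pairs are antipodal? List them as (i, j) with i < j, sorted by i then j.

count = 8; pairs: (0,2), (0,3), (1,3), (1,4), (1,5), (2,3), (2,4), (2,5)

α = atan 0.7 = 34.99°;  2α = 69.98°
n_0 = (+0.9948, -0.1020)
n_1 = (+0.3224, +0.9466)
n_2 = (-0.3238, +0.9461)
n_3 = (-0.7724, -0.6352)
n_4 = (+0.4153, -0.9097)
n_5 = (+0.7507, -0.6606)
  (0,1): δ = 102.95°  ·
  (0,2): δ = 65.25°  ✓
  (0,3): δ = 45.29°  ✓
  (0,4): δ = 120.39°  ·
  (0,5): δ = 144.51°  ·
  (1,2): δ = 142.30°  ·
  (1,3): δ = 31.76°  ✓
  (1,4): δ = 43.35°  ✓
  (1,5): δ = 67.46°  ✓
  (2,3): δ = 69.46°  ✓
  (2,4): δ = 5.64°  ✓
  (2,5): δ = 29.76°  ✓
  (3,4): δ = 104.90°  ·
  (3,5): δ = 80.78°  ·
  (4,5): δ = 155.89°  ·
antipodal pairs: 8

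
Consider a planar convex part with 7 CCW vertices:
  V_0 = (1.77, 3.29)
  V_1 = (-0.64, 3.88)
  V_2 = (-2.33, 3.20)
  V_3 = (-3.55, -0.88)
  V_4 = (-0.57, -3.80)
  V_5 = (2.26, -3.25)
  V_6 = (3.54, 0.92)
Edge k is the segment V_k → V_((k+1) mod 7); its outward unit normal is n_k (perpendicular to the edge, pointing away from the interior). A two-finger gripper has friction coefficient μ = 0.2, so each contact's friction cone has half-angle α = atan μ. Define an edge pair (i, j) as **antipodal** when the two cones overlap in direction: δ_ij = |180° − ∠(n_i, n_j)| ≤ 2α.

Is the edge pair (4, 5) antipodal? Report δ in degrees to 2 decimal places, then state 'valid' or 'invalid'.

α = atan 0.2 = 11.31°;  2α = 22.62°
edge 4: e_4 = (+2.83, +0.55);  n_4 = (+0.1908, -0.9816)
edge 5: e_5 = (+1.28, +4.17);  n_5 = (+0.9560, -0.2934)
∠(n_4, n_5) = 61.94°
δ = |180° − 61.94°| = 118.06°
118.06° > 2α = 22.62°  →  invalid

δ = 118.06°, invalid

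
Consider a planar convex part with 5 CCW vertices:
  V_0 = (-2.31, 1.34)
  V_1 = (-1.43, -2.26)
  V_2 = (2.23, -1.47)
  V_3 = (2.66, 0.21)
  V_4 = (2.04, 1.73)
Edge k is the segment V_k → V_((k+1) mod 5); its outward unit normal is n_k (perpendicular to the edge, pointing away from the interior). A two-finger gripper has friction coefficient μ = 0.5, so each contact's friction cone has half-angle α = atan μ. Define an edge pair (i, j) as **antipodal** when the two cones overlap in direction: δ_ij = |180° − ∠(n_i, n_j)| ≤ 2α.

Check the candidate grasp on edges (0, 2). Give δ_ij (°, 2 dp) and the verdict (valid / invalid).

α = atan 0.5 = 26.57°;  2α = 53.13°
edge 0: e_0 = (+0.88, -3.60);  n_0 = (-0.9714, -0.2375)
edge 2: e_2 = (+0.43, +1.68);  n_2 = (+0.9688, -0.2480)
∠(n_0, n_2) = 151.91°
δ = |180° − 151.91°| = 28.09°
28.09° ≤ 2α = 53.13°  →  valid

δ = 28.09°, valid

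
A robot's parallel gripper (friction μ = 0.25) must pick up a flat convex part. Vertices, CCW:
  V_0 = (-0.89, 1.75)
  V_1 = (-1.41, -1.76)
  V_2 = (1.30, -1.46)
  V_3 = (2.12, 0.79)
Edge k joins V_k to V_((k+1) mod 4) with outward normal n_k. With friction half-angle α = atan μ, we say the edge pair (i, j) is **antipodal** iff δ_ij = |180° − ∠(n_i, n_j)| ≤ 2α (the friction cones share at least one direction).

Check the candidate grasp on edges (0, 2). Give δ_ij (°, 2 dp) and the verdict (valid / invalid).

α = atan 0.25 = 14.04°;  2α = 28.07°
edge 0: e_0 = (-0.52, -3.51);  n_0 = (-0.9892, +0.1465)
edge 2: e_2 = (+0.82, +2.25);  n_2 = (+0.9395, -0.3424)
∠(n_0, n_2) = 168.40°
δ = |180° − 168.40°| = 11.60°
11.60° ≤ 2α = 28.07°  →  valid

δ = 11.60°, valid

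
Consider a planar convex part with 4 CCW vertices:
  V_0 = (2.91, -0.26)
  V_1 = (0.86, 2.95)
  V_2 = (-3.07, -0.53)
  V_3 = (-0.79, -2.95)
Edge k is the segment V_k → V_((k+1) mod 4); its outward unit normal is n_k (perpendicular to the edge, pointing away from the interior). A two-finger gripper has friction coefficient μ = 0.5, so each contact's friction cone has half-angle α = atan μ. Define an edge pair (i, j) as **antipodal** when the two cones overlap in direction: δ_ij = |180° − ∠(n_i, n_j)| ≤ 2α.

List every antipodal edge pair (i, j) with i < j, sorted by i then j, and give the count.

count = 2; pairs: (0,2), (1,3)

α = atan 0.5 = 26.57°;  2α = 53.13°
n_0 = (+0.8428, +0.5382)
n_1 = (-0.6629, +0.7487)
n_2 = (-0.7278, -0.6857)
n_3 = (+0.5880, -0.8088)
  (0,1): δ = 81.04°  ·
  (0,2): δ = 10.73°  ✓
  (0,3): δ = 93.45°  ·
  (1,2): δ = 88.23°  ·
  (1,3): δ = 5.51°  ✓
  (2,3): δ = 97.28°  ·
antipodal pairs: 2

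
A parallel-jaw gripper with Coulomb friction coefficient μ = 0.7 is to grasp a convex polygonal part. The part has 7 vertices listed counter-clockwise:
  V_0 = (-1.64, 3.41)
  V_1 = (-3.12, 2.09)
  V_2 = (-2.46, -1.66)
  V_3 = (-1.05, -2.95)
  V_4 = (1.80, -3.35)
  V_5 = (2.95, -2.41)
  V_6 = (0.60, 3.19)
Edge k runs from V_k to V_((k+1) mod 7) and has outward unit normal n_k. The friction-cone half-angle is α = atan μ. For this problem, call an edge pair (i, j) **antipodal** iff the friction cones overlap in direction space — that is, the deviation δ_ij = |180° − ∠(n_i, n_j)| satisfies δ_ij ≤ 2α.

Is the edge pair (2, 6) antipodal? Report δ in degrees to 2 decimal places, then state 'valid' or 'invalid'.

δ = 36.85°, valid

α = atan 0.7 = 34.99°;  2α = 69.98°
edge 2: e_2 = (+1.41, -1.29);  n_2 = (-0.6750, -0.7378)
edge 6: e_6 = (-2.24, +0.22);  n_6 = (+0.0977, +0.9952)
∠(n_2, n_6) = 143.15°
δ = |180° − 143.15°| = 36.85°
36.85° ≤ 2α = 69.98°  →  valid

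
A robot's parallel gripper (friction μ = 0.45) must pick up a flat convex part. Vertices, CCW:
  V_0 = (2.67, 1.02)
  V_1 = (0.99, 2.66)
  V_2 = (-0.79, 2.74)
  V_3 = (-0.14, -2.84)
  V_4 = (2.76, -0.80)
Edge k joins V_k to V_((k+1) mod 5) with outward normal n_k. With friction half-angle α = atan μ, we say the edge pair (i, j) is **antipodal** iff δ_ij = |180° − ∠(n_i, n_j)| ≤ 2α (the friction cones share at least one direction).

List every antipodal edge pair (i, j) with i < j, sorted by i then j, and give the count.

count = 3; pairs: (0,2), (1,3), (2,4)

α = atan 0.45 = 24.23°;  2α = 48.46°
n_0 = (+0.6985, +0.7156)
n_1 = (+0.0449, +0.9990)
n_2 = (-0.9933, -0.1157)
n_3 = (+0.5754, -0.8179)
n_4 = (+0.9988, +0.0494)
  (0,1): δ = 138.26°  ·
  (0,2): δ = 39.05°  ✓
  (0,3): δ = 79.43°  ·
  (0,4): δ = 137.14°  ·
  (1,2): δ = 80.78°  ·
  (1,3): δ = 37.70°  ✓
  (1,4): δ = 95.40°  ·
  (2,3): δ = 61.52°  ·
  (2,4): δ = 3.81°  ✓
  (3,4): δ = 122.29°  ·
antipodal pairs: 3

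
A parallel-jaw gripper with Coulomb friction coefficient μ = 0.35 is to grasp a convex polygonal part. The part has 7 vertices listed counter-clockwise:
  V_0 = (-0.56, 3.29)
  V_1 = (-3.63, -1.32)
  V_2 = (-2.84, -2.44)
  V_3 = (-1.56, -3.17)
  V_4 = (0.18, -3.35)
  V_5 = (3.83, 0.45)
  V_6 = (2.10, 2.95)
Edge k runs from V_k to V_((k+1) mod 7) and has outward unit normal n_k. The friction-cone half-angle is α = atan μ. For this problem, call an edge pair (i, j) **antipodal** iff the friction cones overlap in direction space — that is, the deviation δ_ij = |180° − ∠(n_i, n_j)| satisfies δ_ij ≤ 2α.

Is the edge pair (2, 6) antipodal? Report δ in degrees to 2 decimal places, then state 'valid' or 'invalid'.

δ = 22.41°, valid

α = atan 0.35 = 19.29°;  2α = 38.58°
edge 2: e_2 = (+1.28, -0.73);  n_2 = (-0.4954, -0.8687)
edge 6: e_6 = (-2.66, +0.34);  n_6 = (+0.1268, +0.9919)
∠(n_2, n_6) = 157.59°
δ = |180° − 157.59°| = 22.41°
22.41° ≤ 2α = 38.58°  →  valid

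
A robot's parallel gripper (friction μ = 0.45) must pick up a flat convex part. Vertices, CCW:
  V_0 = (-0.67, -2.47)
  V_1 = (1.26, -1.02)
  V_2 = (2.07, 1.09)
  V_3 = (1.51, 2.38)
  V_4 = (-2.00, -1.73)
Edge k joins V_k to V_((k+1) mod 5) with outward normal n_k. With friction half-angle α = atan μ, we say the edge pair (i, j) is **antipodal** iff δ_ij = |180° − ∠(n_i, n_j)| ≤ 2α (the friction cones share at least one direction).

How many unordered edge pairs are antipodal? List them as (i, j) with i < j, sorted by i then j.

α = atan 0.45 = 24.23°;  2α = 48.46°
n_0 = (+0.6007, -0.7995)
n_1 = (+0.9336, -0.3584)
n_2 = (+0.9173, +0.3982)
n_3 = (-0.7604, +0.6494)
n_4 = (-0.4862, -0.8738)
  (0,1): δ = 147.92°  ·
  (0,2): δ = 103.45°  ·
  (0,3): δ = 12.58°  ✓
  (0,4): δ = 113.99°  ·
  (1,2): δ = 135.53°  ·
  (1,3): δ = 19.50°  ✓
  (1,4): δ = 81.91°  ·
  (2,3): δ = 63.96°  ·
  (2,4): δ = 37.44°  ✓
  (3,4): δ = 78.59°  ·
antipodal pairs: 3

count = 3; pairs: (0,3), (1,3), (2,4)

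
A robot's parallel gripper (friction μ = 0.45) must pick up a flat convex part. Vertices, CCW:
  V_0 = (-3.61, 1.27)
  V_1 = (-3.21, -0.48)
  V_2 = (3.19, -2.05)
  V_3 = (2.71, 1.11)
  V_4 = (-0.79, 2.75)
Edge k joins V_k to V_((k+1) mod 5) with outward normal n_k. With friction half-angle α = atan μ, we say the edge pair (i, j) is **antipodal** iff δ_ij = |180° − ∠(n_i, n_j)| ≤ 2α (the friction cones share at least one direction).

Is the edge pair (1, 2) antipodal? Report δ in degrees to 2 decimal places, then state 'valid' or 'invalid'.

α = atan 0.45 = 24.23°;  2α = 48.46°
edge 1: e_1 = (+6.40, -1.57);  n_1 = (-0.2382, -0.9712)
edge 2: e_2 = (-0.48, +3.16);  n_2 = (+0.9887, +0.1502)
∠(n_1, n_2) = 112.42°
δ = |180° − 112.42°| = 67.58°
67.58° > 2α = 48.46°  →  invalid

δ = 67.58°, invalid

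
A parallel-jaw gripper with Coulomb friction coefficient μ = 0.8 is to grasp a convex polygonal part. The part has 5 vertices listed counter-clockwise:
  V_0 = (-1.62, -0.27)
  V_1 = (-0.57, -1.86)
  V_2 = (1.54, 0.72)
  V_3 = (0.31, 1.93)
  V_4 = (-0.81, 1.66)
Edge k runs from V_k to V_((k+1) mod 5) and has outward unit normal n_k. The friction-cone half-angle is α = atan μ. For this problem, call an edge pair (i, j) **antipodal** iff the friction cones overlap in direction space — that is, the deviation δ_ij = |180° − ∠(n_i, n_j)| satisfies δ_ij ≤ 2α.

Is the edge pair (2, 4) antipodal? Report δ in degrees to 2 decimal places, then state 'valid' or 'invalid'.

α = atan 0.8 = 38.66°;  2α = 77.32°
edge 2: e_2 = (-1.23, +1.21);  n_2 = (+0.7013, +0.7129)
edge 4: e_4 = (-0.81, -1.93);  n_4 = (-0.9221, +0.3870)
∠(n_2, n_4) = 111.76°
δ = |180° − 111.76°| = 68.24°
68.24° ≤ 2α = 77.32°  →  valid

δ = 68.24°, valid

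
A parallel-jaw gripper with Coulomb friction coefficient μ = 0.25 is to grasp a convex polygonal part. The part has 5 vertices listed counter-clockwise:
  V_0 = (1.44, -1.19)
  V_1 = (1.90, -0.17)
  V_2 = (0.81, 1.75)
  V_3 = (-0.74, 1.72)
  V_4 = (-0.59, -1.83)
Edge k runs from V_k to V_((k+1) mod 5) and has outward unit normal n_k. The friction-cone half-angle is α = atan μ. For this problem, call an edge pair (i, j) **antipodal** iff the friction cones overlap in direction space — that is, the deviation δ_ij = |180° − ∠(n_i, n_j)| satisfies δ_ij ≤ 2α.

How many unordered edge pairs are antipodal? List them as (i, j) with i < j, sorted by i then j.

count = 3; pairs: (0,3), (1,3), (2,4)

α = atan 0.25 = 14.04°;  2α = 28.07°
n_0 = (+0.9116, -0.4111)
n_1 = (+0.8696, +0.4937)
n_2 = (-0.0194, +0.9998)
n_3 = (-0.9991, -0.0422)
n_4 = (+0.3007, -0.9537)
  (0,1): δ = 126.14°  ·
  (0,2): δ = 64.62°  ·
  (0,3): δ = 26.69°  ✓
  (0,4): δ = 131.77°  ·
  (1,2): δ = 118.48°  ·
  (1,3): δ = 27.16°  ✓
  (1,4): δ = 77.91°  ·
  (2,3): δ = 88.69°  ·
  (2,4): δ = 16.39°  ✓
  (3,4): δ = 74.92°  ·
antipodal pairs: 3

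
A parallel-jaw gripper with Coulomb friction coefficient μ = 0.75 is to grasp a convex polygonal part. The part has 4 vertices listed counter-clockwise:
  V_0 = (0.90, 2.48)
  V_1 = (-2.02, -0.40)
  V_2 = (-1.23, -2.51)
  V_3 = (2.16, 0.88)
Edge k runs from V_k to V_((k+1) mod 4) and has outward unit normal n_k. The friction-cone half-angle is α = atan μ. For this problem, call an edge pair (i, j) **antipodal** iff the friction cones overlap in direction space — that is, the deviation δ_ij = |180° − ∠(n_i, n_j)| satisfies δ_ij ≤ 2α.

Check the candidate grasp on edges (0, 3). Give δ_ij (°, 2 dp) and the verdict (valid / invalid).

α = atan 0.75 = 36.87°;  2α = 73.74°
edge 0: e_0 = (-2.92, -2.88);  n_0 = (-0.7022, +0.7120)
edge 3: e_3 = (-1.26, +1.60);  n_3 = (+0.7856, +0.6187)
∠(n_0, n_3) = 96.38°
δ = |180° − 96.38°| = 83.62°
83.62° > 2α = 73.74°  →  invalid

δ = 83.62°, invalid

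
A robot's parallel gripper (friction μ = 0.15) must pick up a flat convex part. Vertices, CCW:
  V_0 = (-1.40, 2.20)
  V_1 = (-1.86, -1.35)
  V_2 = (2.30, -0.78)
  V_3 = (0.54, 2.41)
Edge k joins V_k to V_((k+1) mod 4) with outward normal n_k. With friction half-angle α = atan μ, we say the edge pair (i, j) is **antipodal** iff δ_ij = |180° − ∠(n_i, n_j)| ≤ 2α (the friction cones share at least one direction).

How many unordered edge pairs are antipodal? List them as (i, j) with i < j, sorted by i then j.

count = 1; pairs: (1,3)

α = atan 0.15 = 8.53°;  2α = 17.06°
n_0 = (-0.9917, +0.1285)
n_1 = (+0.1358, -0.9907)
n_2 = (+0.8756, +0.4831)
n_3 = (-0.1076, +0.9942)
  (0,1): δ = 74.81°  ·
  (0,2): δ = 36.27°  ·
  (0,3): δ = 103.56°  ·
  (1,2): δ = 68.92°  ·
  (1,3): δ = 1.62°  ✓
  (2,3): δ = 112.71°  ·
antipodal pairs: 1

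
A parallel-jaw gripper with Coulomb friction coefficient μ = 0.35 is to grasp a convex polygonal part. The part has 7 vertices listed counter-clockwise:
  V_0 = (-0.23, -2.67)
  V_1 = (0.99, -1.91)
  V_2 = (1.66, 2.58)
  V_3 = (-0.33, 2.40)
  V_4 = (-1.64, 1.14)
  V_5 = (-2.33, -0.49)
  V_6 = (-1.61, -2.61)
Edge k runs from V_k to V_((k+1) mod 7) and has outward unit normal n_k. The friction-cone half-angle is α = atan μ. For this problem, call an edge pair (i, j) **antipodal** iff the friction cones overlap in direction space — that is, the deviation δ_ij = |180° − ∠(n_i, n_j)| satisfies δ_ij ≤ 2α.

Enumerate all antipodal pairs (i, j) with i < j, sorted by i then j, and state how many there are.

α = atan 0.35 = 19.29°;  2α = 38.58°
n_0 = (+0.5287, -0.8488)
n_1 = (+0.9890, -0.1476)
n_2 = (-0.0901, +0.9959)
n_3 = (-0.6932, +0.7207)
n_4 = (-0.9209, +0.3898)
n_5 = (-0.9469, -0.3216)
n_6 = (-0.0434, -0.9991)
  (0,1): δ = 130.41°  ·
  (0,2): δ = 26.75°  ✓
  (0,3): δ = 11.96°  ✓
  (0,4): δ = 35.14°  ✓
  (0,5): δ = 76.84°  ·
  (0,6): δ = 145.59°  ·
  (1,2): δ = 76.34°  ·
  (1,3): δ = 37.63°  ✓
  (1,4): δ = 14.46°  ✓
  (1,5): δ = 27.25°  ✓
  (1,6): δ = 96.00°  ·
  (2,3): δ = 141.28°  ·
  (2,4): δ = 118.11°  ·
  (2,5): δ = 76.41°  ·
  (2,6): δ = 7.66°  ✓
  (3,4): δ = 156.83°  ·
  (3,5): δ = 115.13°  ·
  (3,6): δ = 46.37°  ·
  (4,5): δ = 138.30°  ·
  (4,6): δ = 69.55°  ·
  (5,6): δ = 111.25°  ·
antipodal pairs: 7

count = 7; pairs: (0,2), (0,3), (0,4), (1,3), (1,4), (1,5), (2,6)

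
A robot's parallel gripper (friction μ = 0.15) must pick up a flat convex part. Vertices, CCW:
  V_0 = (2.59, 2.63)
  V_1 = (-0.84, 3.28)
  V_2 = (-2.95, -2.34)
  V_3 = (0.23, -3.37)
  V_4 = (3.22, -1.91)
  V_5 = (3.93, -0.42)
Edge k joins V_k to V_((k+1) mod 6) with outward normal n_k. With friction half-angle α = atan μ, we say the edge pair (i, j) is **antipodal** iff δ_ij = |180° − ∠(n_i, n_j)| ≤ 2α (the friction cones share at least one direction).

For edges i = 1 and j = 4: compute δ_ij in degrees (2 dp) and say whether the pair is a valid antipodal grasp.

α = atan 0.15 = 8.53°;  2α = 17.06°
edge 1: e_1 = (-2.11, -5.62);  n_1 = (-0.9362, +0.3515)
edge 4: e_4 = (+0.71, +1.49);  n_4 = (+0.9027, -0.4302)
∠(n_1, n_4) = 175.10°
δ = |180° − 175.10°| = 4.90°
4.90° ≤ 2α = 17.06°  →  valid

δ = 4.90°, valid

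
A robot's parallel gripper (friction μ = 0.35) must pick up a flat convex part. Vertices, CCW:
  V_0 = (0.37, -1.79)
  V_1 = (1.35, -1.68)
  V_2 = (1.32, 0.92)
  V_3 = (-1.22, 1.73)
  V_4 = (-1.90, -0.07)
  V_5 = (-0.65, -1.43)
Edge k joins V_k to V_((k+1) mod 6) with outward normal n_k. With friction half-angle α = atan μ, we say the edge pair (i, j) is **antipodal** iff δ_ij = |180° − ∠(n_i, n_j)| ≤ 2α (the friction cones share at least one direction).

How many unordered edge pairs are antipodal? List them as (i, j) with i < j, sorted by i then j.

count = 4; pairs: (0,2), (1,3), (2,4), (2,5)

α = atan 0.35 = 19.29°;  2α = 38.58°
n_0 = (+0.1115, -0.9938)
n_1 = (+0.9999, +0.0115)
n_2 = (+0.3038, +0.9527)
n_3 = (-0.9355, +0.3534)
n_4 = (-0.7363, -0.6767)
n_5 = (-0.3328, -0.9430)
  (0,1): δ = 95.74°  ·
  (0,2): δ = 24.09°  ✓
  (0,3): δ = 62.90°  ·
  (0,4): δ = 126.18°  ·
  (0,5): δ = 154.16°  ·
  (1,2): δ = 108.35°  ·
  (1,3): δ = 21.36°  ✓
  (1,4): δ = 41.93°  ·
  (1,5): δ = 69.90°  ·
  (2,3): δ = 93.01°  ·
  (2,4): δ = 29.73°  ✓
  (2,5): δ = 1.75°  ✓
  (3,4): δ = 116.72°  ·
  (3,5): δ = 88.74°  ·
  (4,5): δ = 152.03°  ·
antipodal pairs: 4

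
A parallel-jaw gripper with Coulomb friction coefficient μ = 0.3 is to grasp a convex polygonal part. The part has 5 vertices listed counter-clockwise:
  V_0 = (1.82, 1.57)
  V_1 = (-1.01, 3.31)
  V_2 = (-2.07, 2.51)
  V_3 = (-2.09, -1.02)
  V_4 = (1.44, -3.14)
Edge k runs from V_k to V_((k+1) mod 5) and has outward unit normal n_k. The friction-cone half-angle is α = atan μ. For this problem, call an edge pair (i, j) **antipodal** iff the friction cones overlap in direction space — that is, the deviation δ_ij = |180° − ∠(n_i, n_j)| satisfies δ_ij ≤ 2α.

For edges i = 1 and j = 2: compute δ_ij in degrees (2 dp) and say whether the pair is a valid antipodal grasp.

α = atan 0.3 = 16.70°;  2α = 33.40°
edge 1: e_1 = (-1.06, -0.80);  n_1 = (-0.6024, +0.7982)
edge 2: e_2 = (-0.02, -3.53);  n_2 = (-1.0000, +0.0057)
∠(n_1, n_2) = 52.63°
δ = |180° − 52.63°| = 127.37°
127.37° > 2α = 33.40°  →  invalid

δ = 127.37°, invalid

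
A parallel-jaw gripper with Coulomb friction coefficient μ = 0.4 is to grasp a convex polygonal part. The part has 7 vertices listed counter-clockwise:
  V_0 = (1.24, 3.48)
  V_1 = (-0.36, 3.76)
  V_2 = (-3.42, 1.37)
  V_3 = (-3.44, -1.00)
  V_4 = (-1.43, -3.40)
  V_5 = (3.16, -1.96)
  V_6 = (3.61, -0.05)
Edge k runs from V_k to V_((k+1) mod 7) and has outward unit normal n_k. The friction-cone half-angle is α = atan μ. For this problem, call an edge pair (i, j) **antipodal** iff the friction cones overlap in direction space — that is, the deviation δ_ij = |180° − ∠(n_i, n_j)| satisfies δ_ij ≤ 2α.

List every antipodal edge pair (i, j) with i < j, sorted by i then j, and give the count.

α = atan 0.4 = 21.80°;  2α = 43.60°
n_0 = (+0.1724, +0.9850)
n_1 = (-0.6155, +0.7881)
n_2 = (-1.0000, +0.0084)
n_3 = (-0.7666, -0.6421)
n_4 = (+0.2993, -0.9541)
n_5 = (+0.9734, -0.2293)
n_6 = (+0.8302, +0.5574)
  (0,1): δ = 132.08°  ·
  (0,2): δ = 80.56°  ·
  (0,3): δ = 40.13°  ✓
  (0,4): δ = 27.34°  ✓
  (0,5): δ = 86.67°  ·
  (0,6): δ = 133.80°  ·
  (1,2): δ = 128.47°  ·
  (1,3): δ = 88.05°  ·
  (1,4): δ = 20.57°  ✓
  (1,5): δ = 38.75°  ✓
  (1,6): δ = 85.89°  ·
  (2,3): δ = 139.57°  ·
  (2,4): δ = 72.10°  ·
  (2,5): δ = 12.77°  ✓
  (2,6): δ = 34.36°  ✓
  (3,4): δ = 112.53°  ·
  (3,5): δ = 53.20°  ·
  (3,6): δ = 6.07°  ✓
  (4,5): δ = 120.68°  ·
  (4,6): δ = 73.54°  ·
  (5,6): δ = 132.87°  ·
antipodal pairs: 7

count = 7; pairs: (0,3), (0,4), (1,4), (1,5), (2,5), (2,6), (3,6)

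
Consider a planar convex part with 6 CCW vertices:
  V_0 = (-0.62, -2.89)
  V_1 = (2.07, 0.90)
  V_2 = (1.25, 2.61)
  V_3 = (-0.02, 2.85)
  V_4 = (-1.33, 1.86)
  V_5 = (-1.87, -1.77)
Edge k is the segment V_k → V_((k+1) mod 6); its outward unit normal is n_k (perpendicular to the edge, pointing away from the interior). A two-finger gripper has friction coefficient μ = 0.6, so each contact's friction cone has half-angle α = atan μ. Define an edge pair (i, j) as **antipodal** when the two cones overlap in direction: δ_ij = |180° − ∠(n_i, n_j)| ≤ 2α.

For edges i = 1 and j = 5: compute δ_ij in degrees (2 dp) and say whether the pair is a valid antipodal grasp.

δ = 22.52°, valid

α = atan 0.6 = 30.96°;  2α = 61.93°
edge 1: e_1 = (-0.82, +1.71);  n_1 = (+0.9017, +0.4324)
edge 5: e_5 = (+1.25, -1.12);  n_5 = (-0.6673, -0.7448)
∠(n_1, n_5) = 157.48°
δ = |180° − 157.48°| = 22.52°
22.52° ≤ 2α = 61.93°  →  valid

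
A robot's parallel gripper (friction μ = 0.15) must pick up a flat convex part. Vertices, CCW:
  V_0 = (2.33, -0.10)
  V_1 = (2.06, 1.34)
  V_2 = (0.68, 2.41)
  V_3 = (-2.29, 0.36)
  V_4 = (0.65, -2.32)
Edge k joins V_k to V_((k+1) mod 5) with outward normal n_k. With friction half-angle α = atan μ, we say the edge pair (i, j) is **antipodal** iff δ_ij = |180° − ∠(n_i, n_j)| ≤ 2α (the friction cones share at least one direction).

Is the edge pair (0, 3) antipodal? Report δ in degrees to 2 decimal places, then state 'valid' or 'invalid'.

α = atan 0.15 = 8.53°;  2α = 17.06°
edge 0: e_0 = (-0.27, +1.44);  n_0 = (+0.9829, +0.1843)
edge 3: e_3 = (+2.94, -2.68);  n_3 = (-0.6737, -0.7390)
∠(n_0, n_3) = 142.97°
δ = |180° − 142.97°| = 37.03°
37.03° > 2α = 17.06°  →  invalid

δ = 37.03°, invalid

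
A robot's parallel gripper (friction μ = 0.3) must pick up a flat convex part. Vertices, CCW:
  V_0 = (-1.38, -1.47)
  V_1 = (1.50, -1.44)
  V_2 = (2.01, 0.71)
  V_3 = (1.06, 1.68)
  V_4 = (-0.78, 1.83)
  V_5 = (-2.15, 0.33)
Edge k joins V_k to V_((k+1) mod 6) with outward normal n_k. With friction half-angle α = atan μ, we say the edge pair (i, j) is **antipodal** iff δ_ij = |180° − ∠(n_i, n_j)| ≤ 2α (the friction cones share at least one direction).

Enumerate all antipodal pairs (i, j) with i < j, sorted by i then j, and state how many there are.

count = 3; pairs: (0,3), (1,4), (2,5)

α = atan 0.3 = 16.70°;  2α = 33.40°
n_0 = (+0.0104, -0.9999)
n_1 = (+0.9730, -0.2308)
n_2 = (+0.7144, +0.6997)
n_3 = (+0.0813, +0.9967)
n_4 = (-0.7384, +0.6744)
n_5 = (-0.9194, -0.3933)
  (0,1): δ = 103.94°  ·
  (0,2): δ = 46.19°  ·
  (0,3): δ = 5.26°  ✓
  (0,4): δ = 47.00°  ·
  (0,5): δ = 112.56°  ·
  (1,2): δ = 122.25°  ·
  (1,3): δ = 81.32°  ·
  (1,4): δ = 29.06°  ✓
  (1,5): δ = 36.50°  ·
  (2,3): δ = 139.06°  ·
  (2,4): δ = 86.81°  ·
  (2,5): δ = 21.24°  ✓
  (3,4): δ = 127.75°  ·
  (3,5): δ = 62.18°  ·
  (4,5): δ = 114.43°  ·
antipodal pairs: 3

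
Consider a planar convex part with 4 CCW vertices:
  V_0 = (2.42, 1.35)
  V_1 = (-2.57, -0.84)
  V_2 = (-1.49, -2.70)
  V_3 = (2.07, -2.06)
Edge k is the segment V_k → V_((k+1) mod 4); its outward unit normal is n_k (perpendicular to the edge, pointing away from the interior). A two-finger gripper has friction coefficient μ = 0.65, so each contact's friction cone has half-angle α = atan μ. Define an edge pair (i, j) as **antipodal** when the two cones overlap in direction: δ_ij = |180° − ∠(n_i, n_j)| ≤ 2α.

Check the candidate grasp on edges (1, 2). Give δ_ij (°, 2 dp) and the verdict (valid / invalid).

δ = 109.95°, invalid

α = atan 0.65 = 33.02°;  2α = 66.05°
edge 1: e_1 = (+1.08, -1.86);  n_1 = (-0.8648, -0.5021)
edge 2: e_2 = (+3.56, +0.64);  n_2 = (+0.1769, -0.9842)
∠(n_1, n_2) = 70.05°
δ = |180° − 70.05°| = 109.95°
109.95° > 2α = 66.05°  →  invalid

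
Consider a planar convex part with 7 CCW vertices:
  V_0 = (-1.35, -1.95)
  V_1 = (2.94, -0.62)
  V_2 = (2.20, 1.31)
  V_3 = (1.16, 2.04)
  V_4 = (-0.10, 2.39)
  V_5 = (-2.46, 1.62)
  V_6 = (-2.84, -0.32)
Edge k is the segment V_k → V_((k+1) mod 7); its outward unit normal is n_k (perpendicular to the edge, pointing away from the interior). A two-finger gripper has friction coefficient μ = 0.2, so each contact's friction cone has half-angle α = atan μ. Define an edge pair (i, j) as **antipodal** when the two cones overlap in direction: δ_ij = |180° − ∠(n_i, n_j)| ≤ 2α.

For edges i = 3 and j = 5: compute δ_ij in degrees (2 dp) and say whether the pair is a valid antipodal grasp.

δ = 85.56°, invalid

α = atan 0.2 = 11.31°;  2α = 22.62°
edge 3: e_3 = (-1.26, +0.35);  n_3 = (+0.2676, +0.9635)
edge 5: e_5 = (-0.38, -1.94);  n_5 = (-0.9814, +0.1922)
∠(n_3, n_5) = 94.44°
δ = |180° − 94.44°| = 85.56°
85.56° > 2α = 22.62°  →  invalid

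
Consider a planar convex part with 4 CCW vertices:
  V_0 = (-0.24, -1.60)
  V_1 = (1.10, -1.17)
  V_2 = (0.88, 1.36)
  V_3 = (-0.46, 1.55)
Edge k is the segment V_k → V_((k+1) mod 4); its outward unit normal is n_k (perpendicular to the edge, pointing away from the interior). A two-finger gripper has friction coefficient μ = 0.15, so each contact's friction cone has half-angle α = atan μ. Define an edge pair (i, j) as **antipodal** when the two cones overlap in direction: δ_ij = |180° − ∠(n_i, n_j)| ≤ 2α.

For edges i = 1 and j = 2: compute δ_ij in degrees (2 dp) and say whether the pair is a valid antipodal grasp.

δ = 103.04°, invalid

α = atan 0.15 = 8.53°;  2α = 17.06°
edge 1: e_1 = (-0.22, +2.53);  n_1 = (+0.9962, +0.0866)
edge 2: e_2 = (-1.34, +0.19);  n_2 = (+0.1404, +0.9901)
∠(n_1, n_2) = 76.96°
δ = |180° − 76.96°| = 103.04°
103.04° > 2α = 17.06°  →  invalid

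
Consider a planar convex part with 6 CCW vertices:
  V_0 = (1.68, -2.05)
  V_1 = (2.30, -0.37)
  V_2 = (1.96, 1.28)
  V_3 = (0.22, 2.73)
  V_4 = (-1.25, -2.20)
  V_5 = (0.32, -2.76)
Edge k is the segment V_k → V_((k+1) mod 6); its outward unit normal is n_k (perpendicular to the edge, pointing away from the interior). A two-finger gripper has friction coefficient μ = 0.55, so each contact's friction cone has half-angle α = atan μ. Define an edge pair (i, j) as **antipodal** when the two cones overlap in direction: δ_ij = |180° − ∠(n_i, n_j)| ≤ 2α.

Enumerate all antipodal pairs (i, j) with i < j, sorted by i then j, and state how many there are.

count = 4; pairs: (0,3), (1,3), (2,4), (3,5)

α = atan 0.55 = 28.81°;  2α = 57.62°
n_0 = (+0.9382, -0.3462)
n_1 = (+0.9794, +0.2018)
n_2 = (+0.6402, +0.7682)
n_3 = (-0.9583, +0.2857)
n_4 = (-0.3360, -0.9419)
n_5 = (+0.4628, -0.8865)
  (0,1): δ = 148.10°  ·
  (0,2): δ = 109.55°  ·
  (0,3): δ = 3.65°  ✓
  (0,4): δ = 90.63°  ·
  (0,5): δ = 137.82°  ·
  (1,2): δ = 141.45°  ·
  (1,3): δ = 28.25°  ✓
  (1,4): δ = 58.73°  ·
  (1,5): δ = 105.92°  ·
  (2,3): δ = 66.80°  ·
  (2,4): δ = 20.17°  ✓
  (2,5): δ = 67.37°  ·
  (3,4): δ = 93.03°  ·
  (3,5): δ = 45.83°  ✓
  (4,5): δ = 132.80°  ·
antipodal pairs: 4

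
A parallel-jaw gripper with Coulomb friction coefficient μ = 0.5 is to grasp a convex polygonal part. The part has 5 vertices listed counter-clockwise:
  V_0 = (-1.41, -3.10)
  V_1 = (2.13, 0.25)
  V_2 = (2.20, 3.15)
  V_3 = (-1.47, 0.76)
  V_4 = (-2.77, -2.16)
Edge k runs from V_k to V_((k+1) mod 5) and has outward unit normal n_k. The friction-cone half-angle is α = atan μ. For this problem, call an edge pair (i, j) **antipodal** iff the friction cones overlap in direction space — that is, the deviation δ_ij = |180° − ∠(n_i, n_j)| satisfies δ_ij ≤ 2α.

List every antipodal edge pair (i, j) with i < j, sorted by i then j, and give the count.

count = 3; pairs: (0,2), (0,3), (1,3)

α = atan 0.5 = 26.57°;  2α = 53.13°
n_0 = (+0.6873, -0.7263)
n_1 = (+0.9997, -0.0241)
n_2 = (-0.5457, +0.8380)
n_3 = (-0.9136, +0.4067)
n_4 = (-0.5686, -0.8226)
  (0,1): δ = 134.80°  ·
  (0,2): δ = 10.35°  ✓
  (0,3): δ = 22.58°  ✓
  (0,4): δ = 101.93°  ·
  (1,2): δ = 55.54°  ·
  (1,3): δ = 22.62°  ✓
  (1,4): δ = 56.73°  ·
  (2,3): δ = 147.07°  ·
  (2,4): δ = 67.72°  ·
  (3,4): δ = 100.65°  ·
antipodal pairs: 3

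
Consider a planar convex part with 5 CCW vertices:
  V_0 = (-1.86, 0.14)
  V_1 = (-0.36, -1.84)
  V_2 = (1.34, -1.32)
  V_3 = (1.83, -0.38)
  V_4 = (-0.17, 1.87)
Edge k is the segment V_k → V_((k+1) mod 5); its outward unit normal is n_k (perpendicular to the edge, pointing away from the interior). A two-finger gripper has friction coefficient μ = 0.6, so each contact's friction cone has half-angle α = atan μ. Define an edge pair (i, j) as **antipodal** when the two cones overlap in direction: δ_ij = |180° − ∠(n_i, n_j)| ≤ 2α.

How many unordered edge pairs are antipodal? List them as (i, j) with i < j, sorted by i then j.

α = atan 0.6 = 30.96°;  2α = 61.93°
n_0 = (-0.7971, -0.6039)
n_1 = (+0.2925, -0.9563)
n_2 = (+0.8868, -0.4622)
n_3 = (+0.7474, +0.6644)
n_4 = (-0.7153, +0.6988)
  (0,1): δ = 110.14°  ·
  (0,2): δ = 64.68°  ·
  (0,3): δ = 4.49°  ✓
  (0,4): δ = 98.52°  ·
  (1,2): δ = 134.54°  ·
  (1,3): δ = 65.37°  ·
  (1,4): δ = 28.66°  ✓
  (2,3): δ = 110.83°  ·
  (2,4): δ = 16.80°  ✓
  (3,4): δ = 85.96°  ·
antipodal pairs: 3

count = 3; pairs: (0,3), (1,4), (2,4)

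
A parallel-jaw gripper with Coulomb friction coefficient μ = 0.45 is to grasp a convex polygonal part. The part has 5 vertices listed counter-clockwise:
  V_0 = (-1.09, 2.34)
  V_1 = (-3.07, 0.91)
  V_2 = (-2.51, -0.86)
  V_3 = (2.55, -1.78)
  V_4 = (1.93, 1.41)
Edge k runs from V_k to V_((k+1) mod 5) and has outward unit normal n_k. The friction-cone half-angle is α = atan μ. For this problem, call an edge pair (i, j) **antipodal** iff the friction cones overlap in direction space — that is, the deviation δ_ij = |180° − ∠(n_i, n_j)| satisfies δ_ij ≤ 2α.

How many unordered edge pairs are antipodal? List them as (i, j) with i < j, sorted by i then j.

α = atan 0.45 = 24.23°;  2α = 48.46°
n_0 = (-0.5855, +0.8107)
n_1 = (-0.9534, -0.3016)
n_2 = (-0.1789, -0.9839)
n_3 = (+0.9816, +0.1908)
n_4 = (+0.2943, +0.9557)
  (0,1): δ = 108.28°  ·
  (0,2): δ = 46.14°  ✓
  (0,3): δ = 65.16°  ·
  (0,4): δ = 127.05°  ·
  (1,2): δ = 117.86°  ·
  (1,3): δ = 6.56°  ✓
  (1,4): δ = 55.33°  ·
  (2,3): δ = 68.70°  ·
  (2,4): δ = 6.81°  ✓
  (3,4): δ = 118.11°  ·
antipodal pairs: 3

count = 3; pairs: (0,2), (1,3), (2,4)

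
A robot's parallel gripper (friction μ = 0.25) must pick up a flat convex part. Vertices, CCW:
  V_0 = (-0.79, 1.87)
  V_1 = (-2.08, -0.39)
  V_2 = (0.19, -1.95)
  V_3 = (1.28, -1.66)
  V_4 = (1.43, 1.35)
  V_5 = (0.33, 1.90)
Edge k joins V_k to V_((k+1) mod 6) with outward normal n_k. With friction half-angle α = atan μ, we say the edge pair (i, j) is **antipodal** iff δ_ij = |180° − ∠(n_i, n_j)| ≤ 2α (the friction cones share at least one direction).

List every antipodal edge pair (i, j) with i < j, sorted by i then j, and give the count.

α = atan 0.25 = 14.04°;  2α = 28.07°
n_0 = (-0.8685, +0.4957)
n_1 = (-0.5664, -0.8241)
n_2 = (+0.2571, -0.9664)
n_3 = (+0.9988, -0.0498)
n_4 = (+0.4472, +0.8944)
n_5 = (-0.0268, +0.9996)
  (0,1): δ = 94.78°  ·
  (0,2): δ = 45.38°  ·
  (0,3): δ = 26.86°  ✓
  (0,4): δ = 93.15°  ·
  (0,5): δ = 121.25°  ·
  (1,2): δ = 130.60°  ·
  (1,3): δ = 58.36°  ·
  (1,4): δ = 7.93°  ✓
  (1,5): δ = 36.03°  ·
  (2,3): δ = 107.75°  ·
  (2,4): δ = 41.46°  ·
  (2,5): δ = 13.36°  ✓
  (3,4): δ = 113.71°  ·
  (3,5): δ = 85.61°  ·
  (4,5): δ = 151.90°  ·
antipodal pairs: 3

count = 3; pairs: (0,3), (1,4), (2,5)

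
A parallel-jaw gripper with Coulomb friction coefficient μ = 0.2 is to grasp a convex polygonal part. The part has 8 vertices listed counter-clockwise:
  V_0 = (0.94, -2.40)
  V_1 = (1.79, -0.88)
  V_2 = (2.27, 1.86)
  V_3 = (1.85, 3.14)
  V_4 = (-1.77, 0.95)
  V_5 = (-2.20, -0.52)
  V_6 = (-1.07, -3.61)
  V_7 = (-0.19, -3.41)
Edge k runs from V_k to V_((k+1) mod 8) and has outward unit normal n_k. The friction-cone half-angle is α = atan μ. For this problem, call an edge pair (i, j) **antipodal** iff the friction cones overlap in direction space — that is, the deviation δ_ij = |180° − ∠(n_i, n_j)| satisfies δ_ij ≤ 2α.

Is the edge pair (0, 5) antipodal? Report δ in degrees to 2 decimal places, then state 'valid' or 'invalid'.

δ = 49.30°, invalid

α = atan 0.2 = 11.31°;  2α = 22.62°
edge 0: e_0 = (+0.85, +1.52);  n_0 = (+0.8728, -0.4881)
edge 5: e_5 = (+1.13, -3.09);  n_5 = (-0.9392, -0.3435)
∠(n_0, n_5) = 130.70°
δ = |180° − 130.70°| = 49.30°
49.30° > 2α = 22.62°  →  invalid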